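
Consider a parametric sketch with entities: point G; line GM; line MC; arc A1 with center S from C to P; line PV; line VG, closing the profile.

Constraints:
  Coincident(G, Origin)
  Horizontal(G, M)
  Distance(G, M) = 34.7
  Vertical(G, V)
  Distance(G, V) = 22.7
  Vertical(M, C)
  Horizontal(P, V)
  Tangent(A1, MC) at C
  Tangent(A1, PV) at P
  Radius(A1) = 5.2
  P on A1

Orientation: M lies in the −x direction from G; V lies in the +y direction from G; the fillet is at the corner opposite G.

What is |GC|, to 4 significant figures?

38.86

G is at the origin; GM is horizontal with |GM| = 34.7 and M on the −x side, so M = (-34.70, 0.000). G and V share the same x with |GV| = 22.7 and V on the +y side, so V = (0.000, 22.70). The virtual corner opposite G is at (-34.70, 22.70). Since A1 is tangent to MC there, SC ⟂ MC and since A1 is tangent to PV there, SP ⟂ PV, with radius 5.2, so the center S sits 5.2 in from both sides at S = (-29.50, 17.50). That places the tangent points at C = (-34.70, 17.50) on MC and P = (-29.50, 22.70) on PV. Then |GC| = |C − G| = 38.86.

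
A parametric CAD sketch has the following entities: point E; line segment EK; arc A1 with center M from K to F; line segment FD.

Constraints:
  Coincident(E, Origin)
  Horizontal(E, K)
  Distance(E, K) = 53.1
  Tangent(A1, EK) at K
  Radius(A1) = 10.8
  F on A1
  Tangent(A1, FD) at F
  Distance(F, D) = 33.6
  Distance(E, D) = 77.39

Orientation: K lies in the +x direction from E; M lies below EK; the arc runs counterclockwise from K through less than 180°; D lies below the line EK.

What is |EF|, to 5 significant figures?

47.330

E is at the origin; E and K share the same y with |EK| = 53.1 and K on the +x side, so K = (53.100, 0.0000). Since A1 is tangent to EK there, MK ⟂ EK, so M = K + (0, -10.8) = (53.100, -10.800). Since MF ⟂ FD (tangency), |MD| = √(10.8² + 33.6²) = 35.293 regardless of where F sits on A1. So D lies on both circle(E, 77.39) and circle(M, 35.293); the below-EK intersection is D = (63.243, -44.604). F is the foot of the tangent from D: F = (44.202, -16.920).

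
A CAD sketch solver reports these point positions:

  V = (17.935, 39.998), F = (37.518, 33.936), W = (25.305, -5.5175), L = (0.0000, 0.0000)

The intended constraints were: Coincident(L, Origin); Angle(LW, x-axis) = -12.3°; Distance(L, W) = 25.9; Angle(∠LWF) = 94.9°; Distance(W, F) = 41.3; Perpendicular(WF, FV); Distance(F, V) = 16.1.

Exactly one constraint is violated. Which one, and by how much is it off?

Distance(F, V) = 16.1 — off by 4.40.

L = (0.00, 0.00) ✓; LW at -12.30° ✓; |LW| = 25.90 ✓; ∠LWF = 94.90° ✓; |WF| = 41.30 ✓; ∠(WF, FV) = 90.00° ✓; |FV| = 20.50 ✗.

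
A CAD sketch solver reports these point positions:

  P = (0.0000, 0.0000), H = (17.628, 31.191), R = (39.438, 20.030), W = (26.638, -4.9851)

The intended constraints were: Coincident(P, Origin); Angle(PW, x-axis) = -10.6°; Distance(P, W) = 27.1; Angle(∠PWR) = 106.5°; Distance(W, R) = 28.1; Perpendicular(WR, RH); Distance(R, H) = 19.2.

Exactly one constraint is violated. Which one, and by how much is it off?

Distance(R, H) = 19.2 — off by 5.30.

P = (0.00, 0.00) ✓; PW at -10.60° ✓; |PW| = 27.10 ✓; ∠PWR = 106.5° ✓; |WR| = 28.10 ✓; ∠(WR, RH) = 90.00° ✓; |RH| = 24.50 ✗.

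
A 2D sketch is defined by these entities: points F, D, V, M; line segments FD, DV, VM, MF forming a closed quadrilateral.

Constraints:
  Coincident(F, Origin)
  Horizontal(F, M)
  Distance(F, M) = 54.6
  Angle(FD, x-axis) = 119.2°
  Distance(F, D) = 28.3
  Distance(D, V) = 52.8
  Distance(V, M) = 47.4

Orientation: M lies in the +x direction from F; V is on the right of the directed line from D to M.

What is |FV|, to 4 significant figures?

24.50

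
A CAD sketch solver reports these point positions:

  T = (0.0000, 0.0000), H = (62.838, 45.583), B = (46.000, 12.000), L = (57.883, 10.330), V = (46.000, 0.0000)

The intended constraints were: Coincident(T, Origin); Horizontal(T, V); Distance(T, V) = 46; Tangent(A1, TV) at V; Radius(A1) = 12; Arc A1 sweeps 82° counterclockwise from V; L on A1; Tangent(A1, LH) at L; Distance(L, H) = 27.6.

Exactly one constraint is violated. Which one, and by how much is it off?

Distance(L, H) = 27.6 — off by 8.00.

T = (0.00, 0.00) ✓; T.y = 0.00, V.y = 0.00 ✓; |TV| = 46.00 ✓; ∠(BV, VT) = 90.00° ✓; |BV| = 12.00 ✓; bearing(B→L) − bearing(B→V) = 82.00° ✓; |BL| = 12.00 ✓; ∠(BL, LH) = 90.00° ✓; |LH| = 35.60 ✗.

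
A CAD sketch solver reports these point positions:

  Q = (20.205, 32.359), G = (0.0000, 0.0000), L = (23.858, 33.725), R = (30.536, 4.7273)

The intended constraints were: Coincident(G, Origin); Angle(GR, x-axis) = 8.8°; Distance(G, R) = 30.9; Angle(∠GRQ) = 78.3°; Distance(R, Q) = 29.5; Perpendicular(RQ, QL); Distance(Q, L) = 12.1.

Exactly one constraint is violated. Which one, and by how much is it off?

Distance(Q, L) = 12.1 — off by 8.20.

G = (0.00, 0.00) ✓; GR at 8.800° ✓; |GR| = 30.90 ✓; ∠GRQ = 78.30° ✓; |RQ| = 29.50 ✓; ∠(RQ, QL) = 90.00° ✓; |QL| = 3.900 ✗.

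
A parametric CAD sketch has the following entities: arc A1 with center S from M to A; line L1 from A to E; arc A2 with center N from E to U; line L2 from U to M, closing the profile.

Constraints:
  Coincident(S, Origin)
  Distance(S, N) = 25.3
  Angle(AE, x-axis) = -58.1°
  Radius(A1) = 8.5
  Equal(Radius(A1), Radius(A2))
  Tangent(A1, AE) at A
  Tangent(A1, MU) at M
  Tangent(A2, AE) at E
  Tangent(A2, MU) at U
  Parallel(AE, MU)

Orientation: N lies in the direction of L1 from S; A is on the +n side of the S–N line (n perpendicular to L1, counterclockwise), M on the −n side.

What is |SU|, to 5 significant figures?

26.690

Tangency of A1 to both parallel lines with radius 8.5 puts A and M at S ± 8.5·n: A = (7.2163, 4.4917), M = (-7.2163, -4.4917). Equal radii place E and U the same way about N: E = N + 8.5·n = (20.586, -16.987), U = N − 8.5·n = (6.1532, -25.971). Then |SU| = |U − S| = 26.690.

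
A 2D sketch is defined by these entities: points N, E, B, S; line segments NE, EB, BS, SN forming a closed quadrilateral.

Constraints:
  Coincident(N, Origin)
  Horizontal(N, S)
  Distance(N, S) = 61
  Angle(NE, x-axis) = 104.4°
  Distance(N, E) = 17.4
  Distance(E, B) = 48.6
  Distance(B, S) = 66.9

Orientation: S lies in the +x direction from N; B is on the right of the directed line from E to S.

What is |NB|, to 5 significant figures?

31.404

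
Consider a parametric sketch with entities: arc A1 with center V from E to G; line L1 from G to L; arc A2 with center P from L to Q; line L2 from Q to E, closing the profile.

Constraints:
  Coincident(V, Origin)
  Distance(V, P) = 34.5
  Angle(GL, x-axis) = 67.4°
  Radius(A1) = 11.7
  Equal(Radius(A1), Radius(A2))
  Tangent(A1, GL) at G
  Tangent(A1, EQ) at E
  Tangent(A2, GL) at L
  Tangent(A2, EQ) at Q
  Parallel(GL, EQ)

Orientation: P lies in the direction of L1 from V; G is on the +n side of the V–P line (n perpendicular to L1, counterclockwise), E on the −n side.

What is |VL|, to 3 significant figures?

36.4

The slot axis is L1's direction at 67.4°, so u = (cos 67.4°, sin 67.4°) = (0.384, 0.923) and n = (−sin 67.4°, cos 67.4°) = (-0.923, 0.384). V is at the origin and P lies 34.5 along u from V, so P = 34.5·u = (13.3, 31.9). Tangency of A1 to both parallel lines with radius 11.7 puts G and E at V ± 11.7·n: G = (-10.8, 4.50), E = (10.8, -4.50). Equal radii place L and Q the same way about P: L = P + 11.7·n = (2.46, 36.3), Q = P − 11.7·n = (24.1, 27.4). Then |VL| = |L − V| = 36.4.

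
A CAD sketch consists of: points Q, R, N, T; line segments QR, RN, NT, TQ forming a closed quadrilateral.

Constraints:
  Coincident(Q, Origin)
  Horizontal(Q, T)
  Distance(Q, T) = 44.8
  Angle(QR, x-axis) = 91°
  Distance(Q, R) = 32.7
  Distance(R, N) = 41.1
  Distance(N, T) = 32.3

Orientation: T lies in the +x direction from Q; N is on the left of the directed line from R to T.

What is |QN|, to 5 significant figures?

51.645

Checks: |RN| = 41.10 ✓; |NT| = 32.30 ✓.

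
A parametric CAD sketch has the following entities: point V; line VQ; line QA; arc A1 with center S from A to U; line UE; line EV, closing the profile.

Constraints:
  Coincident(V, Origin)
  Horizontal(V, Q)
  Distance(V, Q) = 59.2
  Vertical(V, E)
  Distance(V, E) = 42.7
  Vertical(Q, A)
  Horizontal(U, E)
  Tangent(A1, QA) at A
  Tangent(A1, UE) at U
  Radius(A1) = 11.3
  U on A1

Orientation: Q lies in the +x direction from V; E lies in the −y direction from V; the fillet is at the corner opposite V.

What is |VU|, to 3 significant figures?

64.2

The virtual corner opposite V is at (59.2, -42.7). Tangency of A1 to QA means the radius SA is perpendicular to QA and A1 meets UE tangentially, so SU is at right angles to UE, with radius 11.3, so the center S sits 11.3 in from both sides at S = (47.9, -31.4). That places the tangent points at A = (59.2, -31.4) on QA and U = (47.9, -42.7) on UE. Then |VU| = |U − V| = 64.2.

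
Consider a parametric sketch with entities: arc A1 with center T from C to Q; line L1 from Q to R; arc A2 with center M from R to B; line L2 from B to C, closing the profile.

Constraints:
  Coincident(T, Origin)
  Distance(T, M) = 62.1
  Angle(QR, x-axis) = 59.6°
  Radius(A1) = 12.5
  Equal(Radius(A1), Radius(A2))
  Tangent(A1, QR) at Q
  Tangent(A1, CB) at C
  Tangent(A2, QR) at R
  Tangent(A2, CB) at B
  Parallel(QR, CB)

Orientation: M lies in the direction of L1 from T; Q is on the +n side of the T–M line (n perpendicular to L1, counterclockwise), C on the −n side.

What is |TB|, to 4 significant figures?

63.35

The slot axis is L1's direction at 59.6°, so u = (cos 59.6°, sin 59.6°) = (0.5060, 0.8625) and n = (−sin 59.6°, cos 59.6°) = (-0.8625, 0.5060). T is at the origin and M lies 62.1 along u from T, so M = 62.1·u = (31.42, 53.56). Tangency of A1 to both parallel lines with radius 12.5 puts Q and C at T ± 12.5·n: Q = (-10.78, 6.325), C = (10.78, -6.325). Equal radii place R and B the same way about M: R = M + 12.5·n = (20.64, 59.89), B = M − 12.5·n = (42.21, 47.24). Then |TB| = |B − T| = 63.35.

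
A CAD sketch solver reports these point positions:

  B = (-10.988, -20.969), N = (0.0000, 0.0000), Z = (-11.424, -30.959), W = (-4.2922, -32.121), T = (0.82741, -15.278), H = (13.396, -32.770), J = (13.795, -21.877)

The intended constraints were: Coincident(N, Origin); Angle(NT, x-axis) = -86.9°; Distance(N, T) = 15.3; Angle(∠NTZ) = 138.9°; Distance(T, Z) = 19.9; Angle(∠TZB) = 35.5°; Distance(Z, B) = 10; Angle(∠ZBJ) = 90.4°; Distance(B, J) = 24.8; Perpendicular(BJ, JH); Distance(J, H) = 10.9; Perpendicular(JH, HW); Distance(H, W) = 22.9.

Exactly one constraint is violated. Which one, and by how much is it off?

Distance(H, W) = 22.9 — off by 5.20.

N = (0.00, 0.00) ✓; NT at -86.90° ✓; |NT| = 15.30 ✓; ∠NTZ = 138.9° ✓; |TZ| = 19.90 ✓; ∠TZB = 35.50° ✓; |ZB| = 10.00 ✓; ∠ZBJ = 90.40° ✓; |BJ| = 24.80 ✓; ∠(BJ, JH) = 90.00° ✓; |JH| = 10.90 ✓; ∠(JH, HW) = 90.00° ✓; |HW| = 17.70 ✗.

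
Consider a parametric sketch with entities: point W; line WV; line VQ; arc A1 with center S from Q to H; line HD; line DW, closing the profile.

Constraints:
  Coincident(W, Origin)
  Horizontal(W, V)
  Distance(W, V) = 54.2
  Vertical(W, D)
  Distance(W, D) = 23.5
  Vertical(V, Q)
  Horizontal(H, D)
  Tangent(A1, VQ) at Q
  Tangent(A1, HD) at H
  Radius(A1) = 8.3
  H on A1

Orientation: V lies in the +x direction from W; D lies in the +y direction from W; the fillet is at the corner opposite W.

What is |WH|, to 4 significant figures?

51.57

The virtual corner opposite W is at (54.20, 23.50). Tangency of A1 to VQ means the radius SQ is perpendicular to VQ and since A1 is tangent to HD there, SH ⟂ HD, with radius 8.3, so the center S sits 8.3 in from both sides at S = (45.90, 15.20). That places the tangent points at Q = (54.20, 15.20) on VQ and H = (45.90, 23.50) on HD. Then |WH| = |H − W| = 51.57.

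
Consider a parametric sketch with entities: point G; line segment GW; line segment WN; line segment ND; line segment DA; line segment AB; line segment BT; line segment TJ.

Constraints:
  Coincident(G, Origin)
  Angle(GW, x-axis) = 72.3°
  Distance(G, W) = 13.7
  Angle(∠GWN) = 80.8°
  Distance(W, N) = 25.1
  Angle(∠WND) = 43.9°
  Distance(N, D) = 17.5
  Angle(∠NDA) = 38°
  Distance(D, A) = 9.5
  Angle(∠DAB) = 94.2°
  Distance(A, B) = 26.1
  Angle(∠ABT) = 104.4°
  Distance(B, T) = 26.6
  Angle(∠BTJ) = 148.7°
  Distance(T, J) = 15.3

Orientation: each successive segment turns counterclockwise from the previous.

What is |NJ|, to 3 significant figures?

47.1

G is at the origin; GW runs at 72.3° with length 13.7, so W = (4.17, 13.1). ∠GWN = 80.8° gives WN at 172° from the x-axis; with |WN| = 25.1, N = (-20.7, 16.8). ∠WND = 43.9° gives ND at -52.4° from the x-axis; with |ND| = 17.5, D = (-9.98, 2.90). ∠NDA = 38.0° gives DA at 89.6° from the x-axis; with |DA| = 9.5, A = (-9.92, 12.4). ∠DAB = 94.2° gives AB at 175° from the x-axis; with |AB| = 26.1, B = (-35.9, 14.5). ∠ABT = 104.4° gives BT at -109° from the x-axis; with |BT| = 26.6, T = (-44.6, -10.7). ∠BTJ = 148.7° gives TJ at -77.7° from the x-axis; with |TJ| = 15.3, J = (-41.3, -25.6). Then |NJ| = |J − N| = 47.1.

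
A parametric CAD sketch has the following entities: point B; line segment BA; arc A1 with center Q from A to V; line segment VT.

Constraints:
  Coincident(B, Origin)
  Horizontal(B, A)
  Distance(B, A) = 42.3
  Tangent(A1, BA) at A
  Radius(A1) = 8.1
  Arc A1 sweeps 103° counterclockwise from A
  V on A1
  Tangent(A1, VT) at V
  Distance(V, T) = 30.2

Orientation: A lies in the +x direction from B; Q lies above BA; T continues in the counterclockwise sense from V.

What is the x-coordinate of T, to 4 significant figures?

43.40

B is at the origin; BA is horizontal with |BA| = 42.3 and A on the +x side, so A = (42.30, 0.000). The tangent condition forces QA to be normal to BA, so Q = A + (0, 8.1) = (42.30, 8.100). On A1, A sits at bearing -90° from Q; a 103° counterclockwise sweep puts V at bearing 13°, so V = Q + 8.1·(cos 13°, sin 13°) = (50.19, 9.922). Since A1 is tangent to VT there, QV ⟂ VT, so VT runs along (−sin 13°, cos 13°); with |VT| = 30.2, T = (43.40, 39.35). So T.x = 43.40.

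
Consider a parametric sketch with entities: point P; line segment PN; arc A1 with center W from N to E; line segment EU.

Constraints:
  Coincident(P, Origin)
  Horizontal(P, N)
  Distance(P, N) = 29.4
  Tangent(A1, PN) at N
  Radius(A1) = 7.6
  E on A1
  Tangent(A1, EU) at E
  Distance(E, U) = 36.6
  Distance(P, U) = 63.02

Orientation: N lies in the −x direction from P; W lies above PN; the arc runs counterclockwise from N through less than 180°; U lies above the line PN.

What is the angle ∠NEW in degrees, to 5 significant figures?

23.034°

P is at the origin; PN is horizontal with |PN| = 29.4 and N on the −x side, so N = (-29.400, 0.0000). A1 meets PN tangentially, so WN is at right angles to PN, so W = N + (0, 7.6) = (-29.400, 7.6000). Since WE ⟂ EU (tangency), |WU| = √(7.6² + 36.6²) = 37.381 regardless of where E sits on A1. So U lies on both circle(P, 63.02) and circle(W, 37.381); the above-PN intersection is U = (-49.320, 39.231). E is the foot of the tangent from U: E = (-23.927, 12.873).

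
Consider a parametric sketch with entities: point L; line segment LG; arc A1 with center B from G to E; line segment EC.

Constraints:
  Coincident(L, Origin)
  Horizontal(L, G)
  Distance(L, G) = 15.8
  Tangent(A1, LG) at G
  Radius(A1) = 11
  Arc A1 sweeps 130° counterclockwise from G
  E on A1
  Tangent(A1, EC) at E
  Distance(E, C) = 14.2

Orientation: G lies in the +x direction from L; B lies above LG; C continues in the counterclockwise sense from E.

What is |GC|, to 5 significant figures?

28.957

L is at the origin; L and G share the same y with |LG| = 15.8 and G on the +x side, so G = (15.800, 0.0000). Tangency of A1 to LG means the radius BG is perpendicular to LG, so B = G + (0, 11) = (15.800, 11.000). On A1, G sits at bearing -90° from B; a 130° counterclockwise sweep puts E at bearing 40°, so E = B + 11.0·(cos 40°, sin 40°) = (24.226, 18.071). The tangent condition forces BE to be normal to EC, so EC runs along (−sin 40°, cos 40°); with |EC| = 14.2, C = (15.099, 28.948). Then |GC| = |C − G| = 28.957.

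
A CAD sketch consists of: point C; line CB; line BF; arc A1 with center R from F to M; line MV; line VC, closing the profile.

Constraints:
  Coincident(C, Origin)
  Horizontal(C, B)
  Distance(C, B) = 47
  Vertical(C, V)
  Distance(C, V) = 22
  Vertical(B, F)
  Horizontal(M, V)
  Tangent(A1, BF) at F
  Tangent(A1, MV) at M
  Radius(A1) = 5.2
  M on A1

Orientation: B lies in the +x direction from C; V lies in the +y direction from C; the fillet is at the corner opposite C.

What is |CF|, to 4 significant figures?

49.91

C is at the origin; C and B share the same y with |CB| = 47.0 and B on the +x side, so B = (47.00, 0.000). CV is vertical with |CV| = 22.0 and V on the +y side, so V = (0.000, 22.00). The virtual corner opposite C is at (47.00, 22.00). The tangent condition forces RF to be normal to BF and A1 meets MV tangentially, so RM is at right angles to MV, with radius 5.2, so the center R sits 5.2 in from both sides at R = (41.80, 16.80). That places the tangent points at F = (47.00, 16.80) on BF and M = (41.80, 22.00) on MV. Then |CF| = |F − C| = 49.91.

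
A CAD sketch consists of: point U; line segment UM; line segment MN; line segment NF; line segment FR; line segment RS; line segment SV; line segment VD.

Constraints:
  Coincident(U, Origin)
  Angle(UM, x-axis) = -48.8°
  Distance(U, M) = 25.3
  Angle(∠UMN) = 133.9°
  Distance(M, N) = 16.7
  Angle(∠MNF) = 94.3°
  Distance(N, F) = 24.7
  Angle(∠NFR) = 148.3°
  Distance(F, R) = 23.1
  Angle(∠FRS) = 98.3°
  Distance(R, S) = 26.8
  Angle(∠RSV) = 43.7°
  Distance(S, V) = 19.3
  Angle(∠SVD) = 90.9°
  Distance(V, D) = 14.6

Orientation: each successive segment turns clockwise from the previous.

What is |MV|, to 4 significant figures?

28.34

U is at the origin; UM runs at -48.8° with length 25.3, so M = (16.66, -19.04). ∠UMN = 133.9° gives MN at -94.90° from the x-axis; with |MN| = 16.7, N = (15.24, -35.68). ∠MNF = 94.3° gives NF at 179.4° from the x-axis; with |NF| = 24.7, F = (-9.460, -35.42). ∠NFR = 148.3° gives FR at 147.7° from the x-axis; with |FR| = 23.1, R = (-28.99, -23.07). ∠FRS = 98.3° gives RS at 66.00° from the x-axis; with |RS| = 26.8, S = (-18.09, 1.410). ∠RSV = 43.7° gives SV at -70.30° from the x-axis; with |SV| = 19.3, V = (-11.58, -16.76). Then |MV| = |V − M| = 28.34.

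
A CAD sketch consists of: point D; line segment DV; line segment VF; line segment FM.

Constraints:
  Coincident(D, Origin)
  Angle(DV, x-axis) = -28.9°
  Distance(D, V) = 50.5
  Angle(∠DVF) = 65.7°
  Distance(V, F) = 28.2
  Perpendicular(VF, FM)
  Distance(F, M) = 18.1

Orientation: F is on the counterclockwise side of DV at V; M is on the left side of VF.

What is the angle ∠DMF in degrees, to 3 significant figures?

165°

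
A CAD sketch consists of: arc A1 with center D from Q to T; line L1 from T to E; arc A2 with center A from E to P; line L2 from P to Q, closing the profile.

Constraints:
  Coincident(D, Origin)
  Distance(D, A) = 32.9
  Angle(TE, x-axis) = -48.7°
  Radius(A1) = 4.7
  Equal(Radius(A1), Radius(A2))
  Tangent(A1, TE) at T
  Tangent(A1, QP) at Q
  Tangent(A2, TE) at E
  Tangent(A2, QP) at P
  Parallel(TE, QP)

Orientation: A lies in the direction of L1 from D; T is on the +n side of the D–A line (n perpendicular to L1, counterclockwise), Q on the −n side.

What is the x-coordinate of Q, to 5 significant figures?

-3.5309

The slot axis is L1's direction at -48.7°, so u = (cos -48.7°, sin -48.7°) = (0.66000, -0.75126) and n = (−sin -48.7°, cos -48.7°) = (0.75126, 0.66000). D is at the origin and A lies 32.9 along u from D, so A = 32.9·u = (21.714, -24.717). Tangency of A1 to both parallel lines with radius 4.7 puts T and Q at D ± 4.7·n: T = (3.5309, 3.1020), Q = (-3.5309, -3.1020). So Q.x = -3.5309.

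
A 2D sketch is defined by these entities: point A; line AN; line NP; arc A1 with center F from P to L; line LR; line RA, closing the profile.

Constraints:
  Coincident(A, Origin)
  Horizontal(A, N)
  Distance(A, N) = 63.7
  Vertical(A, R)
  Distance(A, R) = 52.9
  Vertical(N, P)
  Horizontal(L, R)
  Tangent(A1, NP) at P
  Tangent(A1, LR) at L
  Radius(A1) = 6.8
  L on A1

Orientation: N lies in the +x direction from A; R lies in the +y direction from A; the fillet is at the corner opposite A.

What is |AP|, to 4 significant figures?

78.63

The virtual corner opposite A is at (63.70, 52.90). The tangent condition forces FP to be normal to NP and since A1 is tangent to LR there, FL ⟂ LR, with radius 6.8, so the center F sits 6.8 in from both sides at F = (56.90, 46.10). That places the tangent points at P = (63.70, 46.10) on NP and L = (56.90, 52.90) on LR. Then |AP| = |P − A| = 78.63.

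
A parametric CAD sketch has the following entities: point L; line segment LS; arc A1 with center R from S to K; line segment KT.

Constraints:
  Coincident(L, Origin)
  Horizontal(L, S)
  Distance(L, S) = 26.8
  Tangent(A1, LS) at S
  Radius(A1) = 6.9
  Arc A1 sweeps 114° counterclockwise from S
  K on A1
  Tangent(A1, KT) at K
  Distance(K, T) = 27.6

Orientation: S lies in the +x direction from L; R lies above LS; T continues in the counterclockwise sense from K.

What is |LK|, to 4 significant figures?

34.50

L is at the origin; LS is horizontal with |LS| = 26.8 and S on the +x side, so S = (26.80, 0.000). The tangent condition forces RS to be normal to LS, so R = S + (0, 6.9) = (26.80, 6.900). On A1, S sits at bearing -90° from R; a 114° counterclockwise sweep puts K at bearing 24°, so K = R + 6.9·(cos 24°, sin 24°) = (33.10, 9.706). Then |LK| = |K − L| = 34.50.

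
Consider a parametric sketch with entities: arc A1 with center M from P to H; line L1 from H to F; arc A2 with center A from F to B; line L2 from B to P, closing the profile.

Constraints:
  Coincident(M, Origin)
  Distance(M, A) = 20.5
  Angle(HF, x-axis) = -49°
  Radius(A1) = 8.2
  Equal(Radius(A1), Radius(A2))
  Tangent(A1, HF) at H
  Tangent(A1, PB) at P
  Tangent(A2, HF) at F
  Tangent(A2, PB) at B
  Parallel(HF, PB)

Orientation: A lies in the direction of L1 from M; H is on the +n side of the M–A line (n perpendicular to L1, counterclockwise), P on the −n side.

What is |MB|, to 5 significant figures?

22.079

Tangency of A1 to both parallel lines with radius 8.2 puts H and P at M ± 8.2·n: H = (6.1886, 5.3797), P = (-6.1886, -5.3797). Equal radii place F and B the same way about A: F = A + 8.2·n = (19.638, -10.092), B = A − 8.2·n = (7.2606, -20.851). Then |MB| = |B − M| = 22.079.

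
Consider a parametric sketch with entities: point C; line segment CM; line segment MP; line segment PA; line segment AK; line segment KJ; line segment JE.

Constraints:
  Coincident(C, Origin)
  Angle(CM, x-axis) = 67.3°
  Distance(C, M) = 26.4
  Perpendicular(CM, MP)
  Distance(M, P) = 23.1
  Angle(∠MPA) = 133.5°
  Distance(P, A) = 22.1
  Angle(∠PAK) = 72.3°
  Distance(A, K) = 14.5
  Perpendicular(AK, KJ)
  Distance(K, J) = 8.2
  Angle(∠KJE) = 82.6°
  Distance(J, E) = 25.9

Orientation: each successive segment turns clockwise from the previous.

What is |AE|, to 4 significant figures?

12.20

AK is perpendicular to KJ, so KJ runs at 93.10°; with |KJ| = 8.2, J = (24.42, 2.185). ∠KJE = 82.6° gives JE at -4.300° from the x-axis; with |JE| = 25.9, E = (50.25, 0.2428). Then |AE| = |E − A| = 12.20.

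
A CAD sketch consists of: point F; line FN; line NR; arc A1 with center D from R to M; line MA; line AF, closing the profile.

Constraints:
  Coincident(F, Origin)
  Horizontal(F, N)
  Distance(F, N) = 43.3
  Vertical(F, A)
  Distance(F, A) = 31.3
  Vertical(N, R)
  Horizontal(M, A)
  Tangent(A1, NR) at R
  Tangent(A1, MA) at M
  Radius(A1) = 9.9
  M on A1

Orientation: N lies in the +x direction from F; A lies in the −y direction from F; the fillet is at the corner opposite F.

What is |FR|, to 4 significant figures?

48.30

F is at the origin; FN is horizontal with |FN| = 43.3 and N on the +x side, so N = (43.30, 0.000). F and A share the same x with |FA| = 31.3 and A on the −y side, so A = (0.000, -31.30). The virtual corner opposite F is at (43.30, -31.30). Since A1 is tangent to NR there, DR ⟂ NR and the tangent condition forces DM to be normal to MA, with radius 9.9, so the center D sits 9.9 in from both sides at D = (33.40, -21.40). That places the tangent points at R = (43.30, -21.40) on NR and M = (33.40, -31.30) on MA. Then |FR| = |R − F| = 48.30.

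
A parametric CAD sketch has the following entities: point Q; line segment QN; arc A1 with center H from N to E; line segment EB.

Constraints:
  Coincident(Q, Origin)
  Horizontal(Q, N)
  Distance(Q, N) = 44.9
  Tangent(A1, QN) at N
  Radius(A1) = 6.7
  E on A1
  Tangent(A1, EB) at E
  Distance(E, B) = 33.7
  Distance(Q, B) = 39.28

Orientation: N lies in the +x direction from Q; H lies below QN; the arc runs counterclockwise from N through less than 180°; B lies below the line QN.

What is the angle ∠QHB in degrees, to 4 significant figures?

57.01°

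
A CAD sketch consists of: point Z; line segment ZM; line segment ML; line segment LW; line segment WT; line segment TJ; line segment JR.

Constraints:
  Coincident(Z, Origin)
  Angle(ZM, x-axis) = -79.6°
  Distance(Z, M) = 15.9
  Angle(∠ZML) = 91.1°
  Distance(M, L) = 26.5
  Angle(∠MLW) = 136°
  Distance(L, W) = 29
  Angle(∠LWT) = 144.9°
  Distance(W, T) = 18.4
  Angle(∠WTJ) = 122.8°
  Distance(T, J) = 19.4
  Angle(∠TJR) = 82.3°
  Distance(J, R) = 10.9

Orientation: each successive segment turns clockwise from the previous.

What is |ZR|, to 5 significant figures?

40.828

Z is at the origin; ZM runs at -79.6° with length 15.9, so M = (2.8703, -15.639). ∠ZML = 91.1° gives ML at -168.50° from the x-axis; with |ML| = 26.5, L = (-23.098, -20.922). ∠MLW = 136.0° gives LW at 147.50° from the x-axis; with |LW| = 29.0, W = (-47.556, -5.3403). ∠LWT = 144.9° gives WT at 112.40° from the x-axis; with |WT| = 18.4, T = (-54.568, 11.671). ∠WTJ = 122.8° gives TJ at 55.200° from the x-axis; with |TJ| = 19.4, J = (-43.496, 27.602). ∠TJR = 82.3° gives JR at -42.500° from the x-axis; with |JR| = 10.9, R = (-35.460, 20.238). Then |ZR| = |R − Z| = 40.828.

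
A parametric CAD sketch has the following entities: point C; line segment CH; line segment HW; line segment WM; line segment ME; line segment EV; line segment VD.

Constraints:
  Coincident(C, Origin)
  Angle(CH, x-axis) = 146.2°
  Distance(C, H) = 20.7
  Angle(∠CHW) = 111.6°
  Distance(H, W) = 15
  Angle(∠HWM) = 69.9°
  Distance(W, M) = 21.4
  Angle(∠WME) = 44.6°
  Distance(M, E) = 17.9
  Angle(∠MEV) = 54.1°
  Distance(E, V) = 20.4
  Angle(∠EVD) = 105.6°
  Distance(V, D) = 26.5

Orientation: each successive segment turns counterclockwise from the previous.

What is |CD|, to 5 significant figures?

33.356

C is at the origin; CH runs at 146.2° with length 20.7, so H = (-17.201, 11.515). ∠CHW = 111.6° gives HW at -145.40° from the x-axis; with |HW| = 15.0, W = (-29.548, 2.9977). ∠HWM = 69.9° gives WM at -35.300° from the x-axis; with |WM| = 21.4, M = (-12.083, -9.3685). ∠WME = 44.6° gives ME at 100.10° from the x-axis; with |ME| = 17.9, E = (-15.222, 8.2541). ∠MEV = 54.1° gives EV at -134.00° from the x-axis; with |EV| = 20.4, V = (-29.393, -6.4204). ∠EVD = 105.6° gives VD at -59.600° from the x-axis; with |VD| = 26.5, D = (-15.983, -29.277). Then |CD| = |D − C| = 33.356.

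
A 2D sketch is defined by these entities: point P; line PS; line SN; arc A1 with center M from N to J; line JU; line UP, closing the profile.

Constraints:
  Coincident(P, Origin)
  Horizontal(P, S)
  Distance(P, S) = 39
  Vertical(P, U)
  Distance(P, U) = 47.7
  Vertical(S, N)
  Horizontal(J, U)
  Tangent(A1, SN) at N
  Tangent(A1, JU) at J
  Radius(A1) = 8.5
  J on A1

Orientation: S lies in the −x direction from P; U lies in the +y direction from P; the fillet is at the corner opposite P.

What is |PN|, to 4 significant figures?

55.30

The virtual corner opposite P is at (-39.00, 47.70). A1 meets SN tangentially, so MN is at right angles to SN and since A1 is tangent to JU there, MJ ⟂ JU, with radius 8.5, so the center M sits 8.5 in from both sides at M = (-30.50, 39.20). That places the tangent points at N = (-39.00, 39.20) on SN and J = (-30.50, 47.70) on JU. Then |PN| = |N − P| = 55.30.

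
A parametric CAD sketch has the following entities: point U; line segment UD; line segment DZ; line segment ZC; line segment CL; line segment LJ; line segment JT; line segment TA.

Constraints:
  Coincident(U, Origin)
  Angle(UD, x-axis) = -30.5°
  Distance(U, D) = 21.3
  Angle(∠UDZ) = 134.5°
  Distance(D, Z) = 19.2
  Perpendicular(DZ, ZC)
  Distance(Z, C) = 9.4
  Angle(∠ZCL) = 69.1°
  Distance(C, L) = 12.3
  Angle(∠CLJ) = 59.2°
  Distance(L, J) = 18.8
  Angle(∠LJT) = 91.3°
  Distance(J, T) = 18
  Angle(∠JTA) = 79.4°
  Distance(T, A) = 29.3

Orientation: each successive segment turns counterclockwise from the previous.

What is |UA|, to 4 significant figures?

24.06

U is at the origin; UD runs at -30.5° with length 21.3, so D = (18.35, -10.81). ∠UDZ = 134.5° gives DZ at 15.00° from the x-axis; with |DZ| = 19.2, Z = (36.90, -5.841). The perpendicularity gives ZC at right angles to DZ, so ZC runs at 105.0°; with |ZC| = 9.4, C = (34.47, 3.238). ∠ZCL = 69.1° gives CL at -144.1° from the x-axis; with |CL| = 12.3, L = (24.50, -3.974). ∠CLJ = 59.2° gives LJ at -23.30° from the x-axis; with |LJ| = 18.8, J = (41.77, -11.41). ∠LJT = 91.3° gives JT at 65.40° from the x-axis; with |JT| = 18.0, T = (49.26, 4.956). ∠JTA = 79.4° gives TA at 166.0° from the x-axis; with |TA| = 29.3, A = (20.83, 12.04). Then |UA| = |A − U| = 24.06.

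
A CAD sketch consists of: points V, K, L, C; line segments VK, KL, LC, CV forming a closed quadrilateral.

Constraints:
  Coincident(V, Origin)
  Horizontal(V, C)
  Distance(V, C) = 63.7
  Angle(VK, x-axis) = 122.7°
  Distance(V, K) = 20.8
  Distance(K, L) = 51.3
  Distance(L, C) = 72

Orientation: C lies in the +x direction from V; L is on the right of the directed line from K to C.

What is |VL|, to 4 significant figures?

32.66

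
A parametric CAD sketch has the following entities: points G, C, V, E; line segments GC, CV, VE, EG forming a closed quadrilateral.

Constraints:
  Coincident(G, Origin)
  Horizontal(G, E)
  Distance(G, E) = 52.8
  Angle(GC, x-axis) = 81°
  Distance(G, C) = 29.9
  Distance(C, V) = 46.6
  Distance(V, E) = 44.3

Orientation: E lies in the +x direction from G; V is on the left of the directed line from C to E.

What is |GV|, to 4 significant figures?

65.89

G is at the origin; GE is horizontal with |GE| = 52.8 and E in +x, so E = (52.8, 0). GC runs at 81.0° with |GC| = 29.9, so C = (4.677, 29.53). V is determined by |CV| = 46.6 and |VE| = 44.3 together: it lies at the intersection of circle(C, 46.6) and circle(E, 44.3). With |CE| = 56.46, the foot of the radical line on CE is 30.08 from C and the perpendicular offset is √(46.6² − 30.08²) = 35.59. Taking the left-of-CE solution: V = (48.93, 44.13).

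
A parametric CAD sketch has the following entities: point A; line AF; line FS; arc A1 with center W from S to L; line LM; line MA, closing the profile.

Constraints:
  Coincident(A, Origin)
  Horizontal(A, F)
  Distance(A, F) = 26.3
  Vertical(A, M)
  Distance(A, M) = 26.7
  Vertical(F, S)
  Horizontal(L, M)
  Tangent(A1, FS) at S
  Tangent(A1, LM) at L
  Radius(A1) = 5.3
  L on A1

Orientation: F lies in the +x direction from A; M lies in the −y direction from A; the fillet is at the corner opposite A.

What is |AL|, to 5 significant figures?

33.969

A is at the origin; AF is horizontal with |AF| = 26.3 and F on the +x side, so F = (26.300, 0.0000). A and M share the same x with |AM| = 26.7 and M on the −y side, so M = (0.0000, -26.700). The virtual corner opposite A is at (26.300, -26.700). A1 meets FS tangentially, so WS is at right angles to FS and the tangent condition forces WL to be normal to LM, with radius 5.3, so the center W sits 5.3 in from both sides at W = (21.000, -21.400). That places the tangent points at S = (26.300, -21.400) on FS and L = (21.000, -26.700) on LM. Then |AL| = |L − A| = 33.969.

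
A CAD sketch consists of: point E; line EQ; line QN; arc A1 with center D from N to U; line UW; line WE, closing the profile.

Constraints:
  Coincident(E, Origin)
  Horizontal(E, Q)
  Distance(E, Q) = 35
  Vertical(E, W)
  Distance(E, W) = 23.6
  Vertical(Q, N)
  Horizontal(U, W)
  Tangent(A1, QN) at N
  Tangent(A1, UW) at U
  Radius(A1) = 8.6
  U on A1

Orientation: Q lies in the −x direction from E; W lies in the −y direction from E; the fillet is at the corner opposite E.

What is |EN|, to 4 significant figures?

38.08

The virtual corner opposite E is at (-35.00, -23.60). A1 meets QN tangentially, so DN is at right angles to QN and the tangent condition forces DU to be normal to UW, with radius 8.6, so the center D sits 8.6 in from both sides at D = (-26.40, -15.00). That places the tangent points at N = (-35.00, -15.00) on QN and U = (-26.40, -23.60) on UW. Then |EN| = |N − E| = 38.08.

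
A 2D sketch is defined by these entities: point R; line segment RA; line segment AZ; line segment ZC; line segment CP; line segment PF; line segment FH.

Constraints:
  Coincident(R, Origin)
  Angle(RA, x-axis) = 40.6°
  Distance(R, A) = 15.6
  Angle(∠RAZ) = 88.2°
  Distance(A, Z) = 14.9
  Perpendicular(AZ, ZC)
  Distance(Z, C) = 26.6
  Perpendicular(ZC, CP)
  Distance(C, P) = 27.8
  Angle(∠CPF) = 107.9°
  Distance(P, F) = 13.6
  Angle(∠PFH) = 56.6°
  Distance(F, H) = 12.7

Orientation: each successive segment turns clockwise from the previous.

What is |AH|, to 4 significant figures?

17.73

∠CPF = 107.9° gives PF at 56.70° from the x-axis; with |PF| = 13.6, F = (-9.502, 14.90). ∠PFH = 56.6° gives FH at -66.70° from the x-axis; with |FH| = 12.7, H = (-4.479, 3.241). Then |AH| = |H − A| = 17.73.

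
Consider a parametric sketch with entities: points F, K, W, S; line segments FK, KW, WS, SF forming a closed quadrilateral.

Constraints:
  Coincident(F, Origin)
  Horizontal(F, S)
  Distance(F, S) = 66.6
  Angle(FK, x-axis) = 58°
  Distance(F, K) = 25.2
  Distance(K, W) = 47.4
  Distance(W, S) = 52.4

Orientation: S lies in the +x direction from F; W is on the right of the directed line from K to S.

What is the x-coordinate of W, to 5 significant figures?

20.791

F is at the origin; FS is horizontal with |FS| = 66.6 and S in +x, so S = (66.6, 0). FK runs at 58.0° with |FK| = 25.2, so K = (13.354, 21.371). W is determined by |KW| = 47.4 and |WS| = 52.4 together: it lies at the intersection of circle(K, 47.4) and circle(S, 52.4). With |KS| = 57.375, the foot of the radical line on KS is 24.339 from K and the perpendicular offset is √(47.4² − 24.339²) = 40.674. Taking the right-of-KS solution: W = (20.791, -25.442).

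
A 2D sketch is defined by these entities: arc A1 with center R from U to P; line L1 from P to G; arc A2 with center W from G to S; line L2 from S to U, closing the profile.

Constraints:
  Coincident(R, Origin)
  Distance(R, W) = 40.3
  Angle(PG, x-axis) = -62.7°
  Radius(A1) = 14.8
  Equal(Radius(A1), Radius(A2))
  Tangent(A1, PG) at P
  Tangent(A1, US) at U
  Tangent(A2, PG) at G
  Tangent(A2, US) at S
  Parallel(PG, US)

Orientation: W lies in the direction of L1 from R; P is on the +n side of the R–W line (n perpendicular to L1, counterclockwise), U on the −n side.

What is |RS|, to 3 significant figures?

42.9

Tangency of A1 to both parallel lines with radius 14.8 puts P and U at R ± 14.8·n: P = (13.2, 6.79), U = (-13.2, -6.79). Equal radii place G and S the same way about W: G = W + 14.8·n = (31.6, -29.0), S = W − 14.8·n = (5.33, -42.6). Then |RS| = |S − R| = 42.9.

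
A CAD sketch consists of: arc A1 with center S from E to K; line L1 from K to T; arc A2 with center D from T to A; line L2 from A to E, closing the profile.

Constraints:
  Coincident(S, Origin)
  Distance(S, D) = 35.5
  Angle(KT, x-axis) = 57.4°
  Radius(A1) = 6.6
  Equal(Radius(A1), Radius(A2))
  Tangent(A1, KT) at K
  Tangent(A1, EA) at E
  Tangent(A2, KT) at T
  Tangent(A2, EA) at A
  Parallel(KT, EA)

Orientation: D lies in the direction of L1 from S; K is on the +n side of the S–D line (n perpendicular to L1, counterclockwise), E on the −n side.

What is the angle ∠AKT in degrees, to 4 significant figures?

20.40°

The slot axis is L1's direction at 57.4°, so u = (cos 57.4°, sin 57.4°) = (0.5388, 0.8425) and n = (−sin 57.4°, cos 57.4°) = (-0.8425, 0.5388). S is at the origin and D lies 35.5 along u from S, so D = 35.5·u = (19.13, 29.91). Tangency of A1 to both parallel lines with radius 6.6 puts K and E at S ± 6.6·n: K = (-5.560, 3.556), E = (5.560, -3.556). Equal radii place T and A the same way about D: T = D + 6.6·n = (13.57, 33.46), A = D − 6.6·n = (24.69, 26.35). Then cos ∠AKT = KA·KT / (|KA||KT|), giving 20.40°.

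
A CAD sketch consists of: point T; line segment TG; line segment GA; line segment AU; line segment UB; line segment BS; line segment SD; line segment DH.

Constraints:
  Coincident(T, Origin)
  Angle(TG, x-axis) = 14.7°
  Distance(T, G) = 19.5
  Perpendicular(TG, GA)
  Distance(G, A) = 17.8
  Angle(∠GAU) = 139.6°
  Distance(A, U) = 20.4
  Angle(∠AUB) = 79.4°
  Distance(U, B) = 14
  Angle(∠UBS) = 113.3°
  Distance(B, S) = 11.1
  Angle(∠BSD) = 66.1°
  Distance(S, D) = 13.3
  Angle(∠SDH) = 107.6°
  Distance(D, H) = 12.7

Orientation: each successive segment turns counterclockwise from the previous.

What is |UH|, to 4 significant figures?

2.503

∠BSD = 66.1° gives SD at 66.30° from the x-axis; with |SD| = 13.3, D = (4.683, 25.06). ∠SDH = 107.6° gives DH at 138.7° from the x-axis; with |DH| = 12.7, H = (-4.858, 33.44). Then |UH| = |H − U| = 2.503.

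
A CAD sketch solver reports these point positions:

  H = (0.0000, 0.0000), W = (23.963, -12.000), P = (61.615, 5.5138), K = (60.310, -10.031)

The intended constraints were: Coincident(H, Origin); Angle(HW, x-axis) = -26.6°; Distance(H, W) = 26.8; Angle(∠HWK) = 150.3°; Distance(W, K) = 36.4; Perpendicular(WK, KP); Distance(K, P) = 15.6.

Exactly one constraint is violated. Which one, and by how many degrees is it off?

Perpendicular(WK, KP) — off by 7.90°.

H = (0.00, 0.00) ✓; HW at -26.60° ✓; |HW| = 26.80 ✓; ∠HWK = 150.3° ✓; |WK| = 36.40 ✓; ∠(WK, KP) = 82.10° ✗; |KP| = 15.60 ✓.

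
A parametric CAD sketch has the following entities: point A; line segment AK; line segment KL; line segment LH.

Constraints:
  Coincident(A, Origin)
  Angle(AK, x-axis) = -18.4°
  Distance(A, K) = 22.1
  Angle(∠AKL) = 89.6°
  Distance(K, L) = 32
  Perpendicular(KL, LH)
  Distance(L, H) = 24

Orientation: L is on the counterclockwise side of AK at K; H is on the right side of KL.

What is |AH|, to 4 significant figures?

56.03

∠AKL = 89.6°, so KL runs at -18.4° + (180° − 89.6°) = 72.00° from the x-axis; with |KL| = 32.0, L = K + 32.0·(cos 72.00°, sin 72.00°) = (30.86, 23.46). KL ⟂ LH; with |LH| = 24.0 on the right of KL, H = L + 24.0·(0.9511, -0.3090) = (53.68, 16.04). Then |AH| = |H − A| = 56.03.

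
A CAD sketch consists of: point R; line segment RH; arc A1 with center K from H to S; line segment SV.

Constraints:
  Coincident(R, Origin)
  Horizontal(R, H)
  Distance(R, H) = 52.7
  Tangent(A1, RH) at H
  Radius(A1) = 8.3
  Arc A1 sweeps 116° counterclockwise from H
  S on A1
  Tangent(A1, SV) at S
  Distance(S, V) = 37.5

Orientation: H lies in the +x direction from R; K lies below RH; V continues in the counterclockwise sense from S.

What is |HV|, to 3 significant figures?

46.5

On A1, H sits at bearing 90° from K; a 116° counterclockwise sweep puts S at bearing 206°, so S = K + 8.3·(cos 206°, sin 206°) = (45.2, -11.9). Tangency of A1 to SV means the radius KS is perpendicular to SV, so SV runs along (−sin 206°, cos 206°); with |SV| = 37.5, V = (61.7, -45.6). Then |HV| = |V − H| = 46.5.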